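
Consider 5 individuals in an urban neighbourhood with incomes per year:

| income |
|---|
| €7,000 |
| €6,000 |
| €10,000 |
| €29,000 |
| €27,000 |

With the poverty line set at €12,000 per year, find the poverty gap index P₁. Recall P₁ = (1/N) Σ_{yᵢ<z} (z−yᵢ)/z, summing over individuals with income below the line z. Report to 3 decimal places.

0.217

Below z: €6,000, €7,000, €10,000 (q = 3 of N = 5).
Shortfall ratios: (12000−6000)/12000 = 0.5000; (12000−7000)/12000 = 0.4167; (12000−10000)/12000 = 0.1667.
Σ = 1.083333. Dividing by the full population N = 5 gives P₁ = 0.217.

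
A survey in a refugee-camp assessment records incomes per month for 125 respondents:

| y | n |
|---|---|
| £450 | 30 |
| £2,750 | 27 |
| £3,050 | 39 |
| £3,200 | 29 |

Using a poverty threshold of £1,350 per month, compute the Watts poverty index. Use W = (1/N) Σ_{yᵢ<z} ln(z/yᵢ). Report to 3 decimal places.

0.264

Below z: 30×£450 (q = 30 of N = 125).
ln(z/y) terms: ln(1350/450) = 1.0986 (×30).
W = 32.958369 / 125 = 0.264.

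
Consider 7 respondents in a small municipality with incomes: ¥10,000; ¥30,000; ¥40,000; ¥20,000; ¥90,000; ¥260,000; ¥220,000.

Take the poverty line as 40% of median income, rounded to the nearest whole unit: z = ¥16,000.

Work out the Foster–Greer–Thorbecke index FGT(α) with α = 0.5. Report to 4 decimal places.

Poor units: ¥10,000 (q = 1 of N = 7).
Relative gaps: (16000−10000)/16000 = 0.3750.
Raised to α = 0.5: 0.61237.
Sum = 0.612372; FGT(0.5) = 0.612372 / 7 = 0.0875.

0.0875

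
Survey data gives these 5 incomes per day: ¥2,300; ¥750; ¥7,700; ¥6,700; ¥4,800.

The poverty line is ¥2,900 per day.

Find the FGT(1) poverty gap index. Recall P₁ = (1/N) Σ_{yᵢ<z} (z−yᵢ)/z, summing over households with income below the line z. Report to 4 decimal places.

Poor units: ¥750, ¥2,300 (q = 2 of N = 5).
Normalized shortfalls: (2900−750)/2900 = 0.7414; (2900−2300)/2900 = 0.2069.
Σ = 0.948276. Dividing by the full population N = 5 gives P₁ = 0.1897.

0.1897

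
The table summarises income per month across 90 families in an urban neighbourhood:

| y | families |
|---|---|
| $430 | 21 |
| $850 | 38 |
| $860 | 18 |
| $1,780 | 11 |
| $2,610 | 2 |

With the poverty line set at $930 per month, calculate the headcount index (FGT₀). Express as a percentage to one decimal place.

85.6%

77 of the 90 families have income below $930.
H = 77/90 = 85.6%.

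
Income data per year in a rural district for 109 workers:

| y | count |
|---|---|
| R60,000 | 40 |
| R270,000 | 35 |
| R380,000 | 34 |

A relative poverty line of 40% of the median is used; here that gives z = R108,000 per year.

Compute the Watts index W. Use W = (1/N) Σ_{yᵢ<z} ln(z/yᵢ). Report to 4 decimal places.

0.2157

Incomes under z: 40×R60,000 (q = 40 of N = 109).
Log gaps: ln(108000/60000) = 0.5878 (×40).
W = 23.511467 / 109 = 0.2157.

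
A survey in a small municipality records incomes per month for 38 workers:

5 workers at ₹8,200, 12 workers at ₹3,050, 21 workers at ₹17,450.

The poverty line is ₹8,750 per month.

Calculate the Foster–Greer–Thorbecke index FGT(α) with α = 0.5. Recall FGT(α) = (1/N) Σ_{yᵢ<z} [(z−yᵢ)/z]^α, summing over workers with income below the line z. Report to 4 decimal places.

Below z: 12×₹3,050, 5×₹8,200 (q = 17 of N = 38).
Shortfall ratios: (8750−3050)/8750 = 0.6514 (×12); (8750−8200)/8750 = 0.0629 (×5).
Raised to α = 0.5: 0.80711 (×12); 0.25071 (×5).
Sum = 10.938901; FGT(0.5) = 10.938901 / 38 = 0.2879.

0.2879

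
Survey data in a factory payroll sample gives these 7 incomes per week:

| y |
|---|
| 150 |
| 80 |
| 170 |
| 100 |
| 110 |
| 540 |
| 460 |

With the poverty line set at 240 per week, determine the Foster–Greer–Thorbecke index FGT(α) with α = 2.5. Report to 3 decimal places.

Below z: 80, 100, 110, 150, 170 (q = 5 of N = 7).
Relative gaps: (240−80)/240 = 0.6667; (240−100)/240 = 0.5833; (240−110)/240 = 0.5417; (240−150)/240 = 0.3750; (240−170)/240 = 0.2917.
Raised to α = 2.5: 0.36289; 0.25989; 0.21594; 0.08611; 0.04594.
Sum = 0.970775; FGT(2.5) = 0.970775 / 7 = 0.139.

0.139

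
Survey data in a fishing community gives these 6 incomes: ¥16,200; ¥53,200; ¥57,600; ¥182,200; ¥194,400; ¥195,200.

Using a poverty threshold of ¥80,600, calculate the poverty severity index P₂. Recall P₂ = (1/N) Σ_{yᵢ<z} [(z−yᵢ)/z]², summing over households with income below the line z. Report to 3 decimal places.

Below the line: ¥16,200, ¥53,200, ¥57,600 (q = 3 of N = 6).
Normalized shortfalls: (80600−16200)/80600 = 0.7990; (80600−53200)/80600 = 0.3400; (80600−57600)/80600 = 0.2854.
Squared: 0.6384; 0.1156; 0.0814.
Sum = 0.835409; P₂ = 0.835409 / 6 = 0.139.

0.139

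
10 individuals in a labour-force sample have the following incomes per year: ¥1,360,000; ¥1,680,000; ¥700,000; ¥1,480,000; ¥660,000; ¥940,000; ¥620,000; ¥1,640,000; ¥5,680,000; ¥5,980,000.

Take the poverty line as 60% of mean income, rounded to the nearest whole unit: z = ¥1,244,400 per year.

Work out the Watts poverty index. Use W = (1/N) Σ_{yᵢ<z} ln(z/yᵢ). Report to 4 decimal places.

Incomes under z: ¥620,000, ¥660,000, ¥700,000, ¥940,000 (q = 4 of N = 10).
Log shortfalls: ln(1244400/620000) = 0.6967; ln(1244400/660000) = 0.6342; ln(1244400/700000) = 0.5753; ln(1244400/940000) = 0.2805.
W = 2.186716 / 10 = 0.2187.

0.2187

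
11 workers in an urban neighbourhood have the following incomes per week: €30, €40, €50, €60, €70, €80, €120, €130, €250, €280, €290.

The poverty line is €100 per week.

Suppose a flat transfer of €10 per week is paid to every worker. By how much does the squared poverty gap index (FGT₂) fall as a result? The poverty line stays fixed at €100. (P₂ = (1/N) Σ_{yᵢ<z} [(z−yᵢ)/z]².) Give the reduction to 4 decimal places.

0.0436

Before: below the line — €30, €40, €50, €60, €70, €80; squared poverty gap index (FGT₂) = 0.126364.
After the €10 transfer: below the line — €40, €50, €60, €70, €80, €90; squared poverty gap index (FGT₂) = 0.082727.
Reduction = 0.126364 − 0.082727 = 0.0436.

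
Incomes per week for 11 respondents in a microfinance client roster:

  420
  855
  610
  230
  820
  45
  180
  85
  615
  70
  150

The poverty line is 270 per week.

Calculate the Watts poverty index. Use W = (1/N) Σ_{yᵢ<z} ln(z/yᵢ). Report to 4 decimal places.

0.4956

Poor units: 45, 70, 85, 150, 180, 230 (q = 6 of N = 11).
ln(z/y) terms: ln(270/45) = 1.7918; ln(270/70) = 1.3499; ln(270/85) = 1.1558; ln(270/150) = 0.5878; ln(270/180) = 0.4055; ln(270/230) = 0.1603.
W = 5.451051 / 11 = 0.4956.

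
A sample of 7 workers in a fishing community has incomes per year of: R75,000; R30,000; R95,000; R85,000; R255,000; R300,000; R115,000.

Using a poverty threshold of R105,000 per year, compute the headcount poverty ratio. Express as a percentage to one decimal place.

4 of the 7 workers have income below R105,000.
H = 4/7 = 57.1%.

57.1%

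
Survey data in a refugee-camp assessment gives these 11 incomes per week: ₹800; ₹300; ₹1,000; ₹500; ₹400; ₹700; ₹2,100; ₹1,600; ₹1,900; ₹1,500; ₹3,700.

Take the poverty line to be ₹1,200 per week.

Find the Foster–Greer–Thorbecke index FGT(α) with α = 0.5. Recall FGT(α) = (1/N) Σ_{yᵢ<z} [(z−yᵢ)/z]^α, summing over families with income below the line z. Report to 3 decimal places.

Below the line: ₹300, ₹400, ₹500, ₹700, ₹800, ₹1,000 (q = 6 of N = 11).
Gap ratios (z−y)/z: (1200−300)/1200 = 0.7500; (1200−400)/1200 = 0.6667; (1200−500)/1200 = 0.5833; (1200−700)/1200 = 0.4167; (1200−800)/1200 = 0.3333; (1200−1000)/1200 = 0.1667.
Raised to α = 0.5: 0.86603; 0.81650; 0.76376; 0.64550; 0.57735; 0.40825.
Sum = 4.077380; FGT(0.5) = 4.077380 / 11 = 0.371.

0.371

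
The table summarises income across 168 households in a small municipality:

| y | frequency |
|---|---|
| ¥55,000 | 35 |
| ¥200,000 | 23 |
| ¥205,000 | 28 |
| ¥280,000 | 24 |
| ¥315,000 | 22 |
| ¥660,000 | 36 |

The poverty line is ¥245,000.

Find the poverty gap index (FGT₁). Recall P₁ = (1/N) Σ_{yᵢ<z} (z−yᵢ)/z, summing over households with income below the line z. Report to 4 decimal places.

Incomes under z: 35×¥55,000, 23×¥200,000, 28×¥205,000 (q = 86 of N = 168).
Normalized shortfalls: (245000−55000)/245000 = 0.7755 (×35); (245000−200000)/245000 = 0.1837 (×23); (245000−205000)/245000 = 0.1633 (×28).
Σ = 35.938776. Dividing by the full population N = 168 gives P₁ = 0.2139.

0.2139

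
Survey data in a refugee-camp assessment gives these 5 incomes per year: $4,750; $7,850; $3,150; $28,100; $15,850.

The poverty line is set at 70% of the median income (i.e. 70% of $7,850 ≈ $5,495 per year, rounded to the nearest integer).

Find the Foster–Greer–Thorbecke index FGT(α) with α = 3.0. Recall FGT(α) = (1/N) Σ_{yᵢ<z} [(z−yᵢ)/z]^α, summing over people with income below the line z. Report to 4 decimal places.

Poor units: $3,150, $4,750 (q = 2 of N = 5).
Shortfall ratios: (5495−3150)/5495 = 0.4268; (5495−4750)/5495 = 0.1356.
Raised to α = 3.0: 0.07772; 0.00249.
Sum = 0.080211; FGT(3.0) = 0.080211 / 5 = 0.0160.

0.0160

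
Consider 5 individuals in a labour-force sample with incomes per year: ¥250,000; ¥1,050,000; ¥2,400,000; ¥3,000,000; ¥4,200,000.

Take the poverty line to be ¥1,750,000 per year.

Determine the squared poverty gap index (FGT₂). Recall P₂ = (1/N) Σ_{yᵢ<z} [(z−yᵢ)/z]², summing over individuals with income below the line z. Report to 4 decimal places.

Poor units: ¥250,000, ¥1,050,000 (q = 2 of N = 5).
Normalized shortfalls: (1750000−250000)/1750000 = 0.8571; (1750000−1050000)/1750000 = 0.4000.
Squared: 0.7347; 0.1600.
Sum = 0.894694; P₂ = 0.894694 / 5 = 0.1789.

0.1789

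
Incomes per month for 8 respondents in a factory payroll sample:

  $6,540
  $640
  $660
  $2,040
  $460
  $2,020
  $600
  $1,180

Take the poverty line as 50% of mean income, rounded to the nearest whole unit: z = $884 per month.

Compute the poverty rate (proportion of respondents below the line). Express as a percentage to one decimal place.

4 of the 8 respondents have income below $884.
H = 4/8 = 50.0%.

50.0%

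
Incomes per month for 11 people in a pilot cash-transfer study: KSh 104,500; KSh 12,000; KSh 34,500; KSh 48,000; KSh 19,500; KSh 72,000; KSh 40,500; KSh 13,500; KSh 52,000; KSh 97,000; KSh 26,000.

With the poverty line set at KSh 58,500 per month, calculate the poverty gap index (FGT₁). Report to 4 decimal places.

Poor units: KSh 12,000, KSh 13,500, KSh 19,500, KSh 26,000, KSh 34,500, KSh 40,500, KSh 48,000, KSh 52,000 (q = 8 of N = 11).
Gap ratios (z−y)/z: (58500−12000)/58500 = 0.7949; (58500−13500)/58500 = 0.7692; (58500−19500)/58500 = 0.6667; (58500−26000)/58500 = 0.5556; (58500−34500)/58500 = 0.4103; (58500−40500)/58500 = 0.3077; (58500−48000)/58500 = 0.1795; (58500−52000)/58500 = 0.1111.
Sum of shortfalls = 3.794872; P₁ averages over all N: 3.794872 / 11 = 0.3450.

0.3450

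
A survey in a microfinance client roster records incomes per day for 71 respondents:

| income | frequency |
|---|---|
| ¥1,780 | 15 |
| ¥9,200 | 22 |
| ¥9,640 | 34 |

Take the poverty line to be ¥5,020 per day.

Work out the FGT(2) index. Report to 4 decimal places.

0.0880

Below the line: 15×¥1,780 (q = 15 of N = 71).
Relative gaps: (5020−1780)/5020 = 0.6454 (×15).
Squared: 0.4166 (×15).
Sum = 6.248472; P₂ = 6.248472 / 71 = 0.0880.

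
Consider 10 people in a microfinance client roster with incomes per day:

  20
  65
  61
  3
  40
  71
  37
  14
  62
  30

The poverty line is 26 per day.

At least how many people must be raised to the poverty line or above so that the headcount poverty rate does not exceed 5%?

Currently q = 3 of N = 10 are below the line (H = 0.300).
A headcount ratio of at most 5% allows at most ⌊0.05 × 10⌋ = 0 poor people.
So at least 3 − 0 = 3 must be lifted.

3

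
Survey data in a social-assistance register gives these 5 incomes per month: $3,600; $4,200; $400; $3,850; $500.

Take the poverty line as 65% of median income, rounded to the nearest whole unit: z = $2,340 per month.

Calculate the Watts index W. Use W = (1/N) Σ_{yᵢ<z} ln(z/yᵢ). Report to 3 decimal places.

0.662

Below the line: $400, $500 (q = 2 of N = 5).
Log shortfalls: ln(2340/400) = 1.7664; ln(2340/500) = 1.5433.
W = 3.309740 / 5 = 0.662.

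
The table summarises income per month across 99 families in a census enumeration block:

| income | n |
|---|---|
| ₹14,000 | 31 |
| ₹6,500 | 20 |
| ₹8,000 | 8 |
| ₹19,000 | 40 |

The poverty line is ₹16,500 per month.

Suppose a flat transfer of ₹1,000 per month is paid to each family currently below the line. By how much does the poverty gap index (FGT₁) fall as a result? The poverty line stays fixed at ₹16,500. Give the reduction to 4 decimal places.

0.0361

Before: below the line — 20×₹6,500, 8×₹8,000, 31×₹14,000; poverty gap index (FGT₁) = 0.211509.
After the ₹1,000 transfer: below the line — 20×₹7,500, 8×₹9,000, 31×₹15,000; poverty gap index (FGT₁) = 0.175390.
Reduction = 0.211509 − 0.175390 = 0.0361.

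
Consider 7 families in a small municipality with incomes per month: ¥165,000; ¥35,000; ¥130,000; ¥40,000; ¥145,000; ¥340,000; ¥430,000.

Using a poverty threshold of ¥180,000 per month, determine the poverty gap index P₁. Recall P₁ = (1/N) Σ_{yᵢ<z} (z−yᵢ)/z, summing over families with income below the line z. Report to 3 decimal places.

Poor units: ¥35,000, ¥40,000, ¥130,000, ¥145,000, ¥165,000 (q = 5 of N = 7).
Shortfall ratios: (180000−35000)/180000 = 0.8056; (180000−40000)/180000 = 0.7778; (180000−130000)/180000 = 0.2778; (180000−145000)/180000 = 0.1944; (180000−165000)/180000 = 0.0833.
Σ = 2.138889. Dividing by the full population N = 7 gives P₁ = 0.306.

0.306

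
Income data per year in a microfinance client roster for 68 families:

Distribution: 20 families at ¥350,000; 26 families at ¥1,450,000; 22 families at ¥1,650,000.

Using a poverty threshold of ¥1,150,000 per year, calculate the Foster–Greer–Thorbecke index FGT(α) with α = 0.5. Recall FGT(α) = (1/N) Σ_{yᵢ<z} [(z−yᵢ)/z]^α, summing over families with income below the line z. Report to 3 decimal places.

0.245

Poor units: 20×¥350,000 (q = 20 of N = 68).
Gap ratios (z−y)/z: (1150000−350000)/1150000 = 0.6957 (×20).
Raised to α = 0.5: 0.83406 (×20).
Sum = 16.681153; FGT(0.5) = 16.681153 / 68 = 0.245.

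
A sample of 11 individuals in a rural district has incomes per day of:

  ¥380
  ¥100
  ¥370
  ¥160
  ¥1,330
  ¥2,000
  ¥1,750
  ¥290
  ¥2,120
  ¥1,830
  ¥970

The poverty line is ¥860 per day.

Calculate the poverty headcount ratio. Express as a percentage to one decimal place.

45.5%

5 of the 11 individuals have income below ¥860.
H = 5/11 = 45.5%.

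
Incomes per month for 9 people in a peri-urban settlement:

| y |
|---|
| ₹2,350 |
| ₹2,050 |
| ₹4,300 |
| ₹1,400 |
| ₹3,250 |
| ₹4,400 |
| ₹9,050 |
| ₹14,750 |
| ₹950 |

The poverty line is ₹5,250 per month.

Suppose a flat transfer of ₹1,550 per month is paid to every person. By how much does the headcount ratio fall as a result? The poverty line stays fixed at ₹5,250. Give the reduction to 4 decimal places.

0.2222

Before: below the line — ₹950, ₹1,400, ₹2,050, ₹2,350, ₹3,250, ₹4,300, ₹4,400; headcount ratio = 0.777778.
After the ₹1,550 transfer: below the line — ₹2,500, ₹2,950, ₹3,600, ₹3,900, ₹4,800; headcount ratio = 0.555556.
Reduction = 0.777778 − 0.555556 = 0.2222.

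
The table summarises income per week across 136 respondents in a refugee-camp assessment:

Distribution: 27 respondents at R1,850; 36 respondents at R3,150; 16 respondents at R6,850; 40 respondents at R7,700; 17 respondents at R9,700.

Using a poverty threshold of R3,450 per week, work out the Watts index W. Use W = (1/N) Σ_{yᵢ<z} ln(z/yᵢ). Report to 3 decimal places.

0.148

Below z: 27×R1,850, 36×R3,150 (q = 63 of N = 136).
ln(z/y) terms: ln(3450/1850) = 0.6232 (×27); ln(3450/3150) = 0.0910 (×36).
W = 20.101076 / 136 = 0.148.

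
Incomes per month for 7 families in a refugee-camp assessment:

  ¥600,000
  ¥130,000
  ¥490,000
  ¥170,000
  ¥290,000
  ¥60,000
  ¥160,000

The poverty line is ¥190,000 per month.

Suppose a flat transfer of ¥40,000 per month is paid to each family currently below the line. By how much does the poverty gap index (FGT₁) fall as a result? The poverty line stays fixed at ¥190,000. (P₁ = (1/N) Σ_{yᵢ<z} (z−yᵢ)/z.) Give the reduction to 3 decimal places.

Before: below the line — ¥60,000, ¥130,000, ¥160,000, ¥170,000; poverty gap index (FGT₁) = 0.18045.
After the ¥40,000 transfer: below the line — ¥100,000, ¥170,000; poverty gap index (FGT₁) = 0.08271.
Reduction = 0.18045 − 0.08271 = 0.098.

0.098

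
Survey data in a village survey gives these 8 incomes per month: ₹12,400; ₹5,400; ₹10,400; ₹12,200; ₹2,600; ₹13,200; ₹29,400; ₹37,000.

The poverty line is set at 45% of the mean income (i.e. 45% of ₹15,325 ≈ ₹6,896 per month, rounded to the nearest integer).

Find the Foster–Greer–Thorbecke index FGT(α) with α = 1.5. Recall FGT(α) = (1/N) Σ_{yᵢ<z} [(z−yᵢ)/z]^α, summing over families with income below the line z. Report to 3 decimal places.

0.074

Poor units: ₹2,600, ₹5,400 (q = 2 of N = 8).
Gap ratios (z−y)/z: (6896−2600)/6896 = 0.6230; (6896−5400)/6896 = 0.2169.
Raised to α = 1.5: 0.49170; 0.10104.
Sum = 0.592742; FGT(1.5) = 0.592742 / 8 = 0.074.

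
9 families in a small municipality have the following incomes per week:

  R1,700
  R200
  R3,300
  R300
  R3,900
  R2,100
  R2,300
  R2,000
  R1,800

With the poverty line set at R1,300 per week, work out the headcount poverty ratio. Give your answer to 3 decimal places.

0.222

2 of the 9 families have income below R1,300.
H = 2/9 = 0.222.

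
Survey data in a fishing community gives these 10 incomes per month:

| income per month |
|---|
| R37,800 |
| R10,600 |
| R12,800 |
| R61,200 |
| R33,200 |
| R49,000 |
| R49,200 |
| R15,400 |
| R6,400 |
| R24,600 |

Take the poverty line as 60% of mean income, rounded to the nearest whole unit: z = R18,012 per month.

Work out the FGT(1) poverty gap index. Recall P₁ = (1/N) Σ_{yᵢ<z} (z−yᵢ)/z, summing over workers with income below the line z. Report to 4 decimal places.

0.1491

Incomes under z: R6,400, R10,600, R12,800, R15,400 (q = 4 of N = 10).
Shortfall ratios: (18012−6400)/18012 = 0.6447; (18012−10600)/18012 = 0.4115; (18012−12800)/18012 = 0.2894; (18012−15400)/18012 = 0.1450.
Sum of shortfalls = 1.490562; P₁ averages over all N: 1.490562 / 10 = 0.1491.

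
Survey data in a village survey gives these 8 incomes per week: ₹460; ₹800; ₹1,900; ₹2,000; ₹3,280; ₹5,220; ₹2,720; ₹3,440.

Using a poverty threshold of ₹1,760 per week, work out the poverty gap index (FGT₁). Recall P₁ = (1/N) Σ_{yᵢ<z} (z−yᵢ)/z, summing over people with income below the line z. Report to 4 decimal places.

0.1605

Below z: ₹460, ₹800 (q = 2 of N = 8).
Relative gaps: (1760−460)/1760 = 0.7386; (1760−800)/1760 = 0.5455.
Σ = 1.284091. Dividing by the full population N = 8 gives P₁ = 0.1605.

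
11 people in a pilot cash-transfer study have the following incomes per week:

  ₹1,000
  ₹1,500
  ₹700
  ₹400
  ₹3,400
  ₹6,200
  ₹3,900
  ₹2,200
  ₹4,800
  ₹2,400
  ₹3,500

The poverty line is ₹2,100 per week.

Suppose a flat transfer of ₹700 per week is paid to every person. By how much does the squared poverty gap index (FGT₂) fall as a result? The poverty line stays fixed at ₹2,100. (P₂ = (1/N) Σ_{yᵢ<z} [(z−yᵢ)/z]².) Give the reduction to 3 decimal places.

Before: below the line — ₹400, ₹700, ₹1,000, ₹1,500; squared poverty gap index (FGT₂) = 0.13234.
After the ₹700 transfer: below the line — ₹1,100, ₹1,400, ₹1,700; squared poverty gap index (FGT₂) = 0.03401.
Reduction = 0.13234 − 0.03401 = 0.098.

0.098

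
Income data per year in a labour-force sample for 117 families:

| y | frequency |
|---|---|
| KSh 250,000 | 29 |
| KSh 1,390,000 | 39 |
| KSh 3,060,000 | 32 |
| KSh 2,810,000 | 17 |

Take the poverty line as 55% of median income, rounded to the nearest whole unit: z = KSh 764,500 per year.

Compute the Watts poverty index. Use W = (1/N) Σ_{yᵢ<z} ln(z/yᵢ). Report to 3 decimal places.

0.277

Below the line: 29×KSh 250,000 (q = 29 of N = 117).
Log gaps: ln(764500/250000) = 1.1178 (×29).
W = 32.415072 / 117 = 0.277.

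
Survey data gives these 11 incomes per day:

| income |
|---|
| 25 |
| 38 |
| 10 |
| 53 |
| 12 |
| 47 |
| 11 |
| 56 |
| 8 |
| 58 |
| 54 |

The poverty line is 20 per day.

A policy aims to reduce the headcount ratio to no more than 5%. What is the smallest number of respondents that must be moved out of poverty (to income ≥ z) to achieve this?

4

4 of the 11 respondents are poor, so H = 4/11 = 0.364.
A headcount ratio of at most 5% allows at most ⌊0.05 × 11⌋ = 0 poor respondents.
So at least 4 − 0 = 4 must be lifted.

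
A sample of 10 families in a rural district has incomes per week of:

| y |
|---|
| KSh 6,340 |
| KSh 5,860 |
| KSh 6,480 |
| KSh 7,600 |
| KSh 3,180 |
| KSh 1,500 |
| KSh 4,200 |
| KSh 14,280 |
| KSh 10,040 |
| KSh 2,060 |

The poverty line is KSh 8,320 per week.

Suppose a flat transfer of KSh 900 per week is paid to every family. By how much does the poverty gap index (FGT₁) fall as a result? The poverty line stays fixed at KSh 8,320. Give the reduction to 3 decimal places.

Before: below the line — KSh 1,500, KSh 2,060, KSh 3,180, KSh 4,200, KSh 5,860, KSh 6,340, KSh 6,480, KSh 7,600; poverty gap index (FGT₁) = 0.35264.
After the KSh 900 transfer: below the line — KSh 2,400, KSh 2,960, KSh 4,080, KSh 5,100, KSh 6,760, KSh 7,240, KSh 7,380; poverty gap index (FGT₁) = 0.26827.
Reduction = 0.35264 − 0.26827 = 0.084.

0.084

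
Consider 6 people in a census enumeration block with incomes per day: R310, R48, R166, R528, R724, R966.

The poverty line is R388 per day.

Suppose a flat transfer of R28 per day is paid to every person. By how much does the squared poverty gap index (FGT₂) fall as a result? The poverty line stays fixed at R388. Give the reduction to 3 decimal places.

Before: below the line — R48, R166, R310; squared poverty gap index (FGT₂) = 0.18928.
After the R28 transfer: below the line — R76, R194, R338; squared poverty gap index (FGT₂) = 0.15220.
Reduction = 0.18928 − 0.15220 = 0.037.

0.037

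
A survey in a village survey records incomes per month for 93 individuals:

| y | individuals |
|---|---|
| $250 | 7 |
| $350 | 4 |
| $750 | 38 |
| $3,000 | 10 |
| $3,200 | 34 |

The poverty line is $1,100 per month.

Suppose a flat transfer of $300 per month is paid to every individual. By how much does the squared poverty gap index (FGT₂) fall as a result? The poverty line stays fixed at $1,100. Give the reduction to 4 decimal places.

0.0794

Before: below the line — 7×$250, 4×$350, 38×$750; squared poverty gap index (FGT₂) = 0.106305.
After the $300 transfer: below the line — 7×$550, 4×$650, 38×$1,050; squared poverty gap index (FGT₂) = 0.026860.
Reduction = 0.106305 − 0.026860 = 0.0794.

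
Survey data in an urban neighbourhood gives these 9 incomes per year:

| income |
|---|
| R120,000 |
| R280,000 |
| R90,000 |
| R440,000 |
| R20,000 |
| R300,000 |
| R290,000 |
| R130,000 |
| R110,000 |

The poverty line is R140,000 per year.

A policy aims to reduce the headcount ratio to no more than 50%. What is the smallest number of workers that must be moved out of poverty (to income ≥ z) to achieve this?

1

5 of the 9 workers are poor, so H = 5/9 = 0.556.
A headcount ratio of at most 50% allows at most ⌊0.50 × 9⌋ = 4 poor workers.
So at least 5 − 4 = 1 must be lifted.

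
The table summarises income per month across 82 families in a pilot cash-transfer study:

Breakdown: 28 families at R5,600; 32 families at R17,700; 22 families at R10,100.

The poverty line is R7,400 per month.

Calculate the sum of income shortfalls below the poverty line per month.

Below z: 28×R5,600 (q = 28 of N = 82).
Individual gaps: 28×(7400−5600) = 50400.
Aggregate gap = R50,400.

R50,400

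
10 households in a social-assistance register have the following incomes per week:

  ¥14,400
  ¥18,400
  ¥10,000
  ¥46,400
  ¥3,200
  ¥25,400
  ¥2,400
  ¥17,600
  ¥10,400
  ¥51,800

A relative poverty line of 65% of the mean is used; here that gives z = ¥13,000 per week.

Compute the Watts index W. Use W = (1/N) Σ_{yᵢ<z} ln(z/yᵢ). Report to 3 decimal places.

Incomes under z: ¥2,400, ¥3,200, ¥10,000, ¥10,400 (q = 4 of N = 10).
ln(z/y) terms: ln(13000/2400) = 1.6895; ln(13000/3200) = 1.4018; ln(13000/10000) = 0.2624; ln(13000/10400) = 0.2231.
W = 3.576787 / 10 = 0.358.

0.358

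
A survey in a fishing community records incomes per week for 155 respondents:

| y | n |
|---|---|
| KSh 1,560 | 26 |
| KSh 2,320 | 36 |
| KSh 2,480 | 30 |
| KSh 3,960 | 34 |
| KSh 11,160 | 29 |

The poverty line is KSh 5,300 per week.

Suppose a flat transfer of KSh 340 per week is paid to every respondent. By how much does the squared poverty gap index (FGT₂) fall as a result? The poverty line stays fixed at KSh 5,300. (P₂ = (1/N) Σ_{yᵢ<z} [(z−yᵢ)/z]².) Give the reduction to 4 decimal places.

0.0489

Before: below the line — 26×KSh 1,560, 36×KSh 2,320, 30×KSh 2,480, 34×KSh 3,960; squared poverty gap index (FGT₂) = 0.225771.
After the KSh 340 transfer: below the line — 26×KSh 1,900, 36×KSh 2,660, 30×KSh 2,820, 34×KSh 4,300; squared poverty gap index (FGT₂) = 0.176846.
Reduction = 0.225771 − 0.176846 = 0.0489.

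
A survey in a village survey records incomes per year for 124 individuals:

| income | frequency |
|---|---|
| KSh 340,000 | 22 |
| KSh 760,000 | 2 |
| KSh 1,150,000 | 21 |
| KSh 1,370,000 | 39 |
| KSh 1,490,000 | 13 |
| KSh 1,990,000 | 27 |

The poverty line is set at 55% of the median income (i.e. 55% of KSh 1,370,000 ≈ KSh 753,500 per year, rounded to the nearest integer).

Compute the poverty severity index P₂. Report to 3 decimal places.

0.053

Incomes under z: 22×KSh 340,000 (q = 22 of N = 124).
Normalized shortfalls: (753500−340000)/753500 = 0.5488 (×22).
Squared: 0.3012 (×22).
Sum = 6.625325; P₂ = 6.625325 / 124 = 0.053.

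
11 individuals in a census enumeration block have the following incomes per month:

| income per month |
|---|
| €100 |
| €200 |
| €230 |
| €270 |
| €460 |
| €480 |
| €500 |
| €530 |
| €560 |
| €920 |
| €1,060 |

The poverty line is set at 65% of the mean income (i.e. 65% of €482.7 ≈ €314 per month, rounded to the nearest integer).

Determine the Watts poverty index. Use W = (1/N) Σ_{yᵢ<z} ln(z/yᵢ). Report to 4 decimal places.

0.1871

Incomes under z: €100, €200, €230, €270 (q = 4 of N = 11).
Log shortfalls: ln(314/100) = 1.1442; ln(314/200) = 0.4511; ln(314/230) = 0.3113; ln(314/270) = 0.1510.
W = 2.057583 / 11 = 0.1871.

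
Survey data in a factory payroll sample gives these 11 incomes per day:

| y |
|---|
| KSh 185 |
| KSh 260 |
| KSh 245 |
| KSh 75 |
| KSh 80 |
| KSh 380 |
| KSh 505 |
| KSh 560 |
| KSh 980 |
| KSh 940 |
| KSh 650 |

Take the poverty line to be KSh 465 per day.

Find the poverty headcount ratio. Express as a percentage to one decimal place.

6 of the 11 families have income below KSh 465.
H = 6/11 = 54.5%.

54.5%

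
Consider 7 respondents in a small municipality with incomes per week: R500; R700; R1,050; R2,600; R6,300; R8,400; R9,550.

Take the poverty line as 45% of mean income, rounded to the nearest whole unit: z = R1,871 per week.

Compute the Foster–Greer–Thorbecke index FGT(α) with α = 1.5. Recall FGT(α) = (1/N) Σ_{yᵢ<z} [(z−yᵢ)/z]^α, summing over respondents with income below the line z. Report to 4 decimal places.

Below z: R500, R700, R1,050 (q = 3 of N = 7).
Relative gaps: (1871−500)/1871 = 0.7328; (1871−700)/1871 = 0.6259; (1871−1050)/1871 = 0.4388.
Raised to α = 1.5: 0.62726; 0.49514; 0.29067.
Sum = 1.413066; FGT(1.5) = 1.413066 / 7 = 0.2019.

0.2019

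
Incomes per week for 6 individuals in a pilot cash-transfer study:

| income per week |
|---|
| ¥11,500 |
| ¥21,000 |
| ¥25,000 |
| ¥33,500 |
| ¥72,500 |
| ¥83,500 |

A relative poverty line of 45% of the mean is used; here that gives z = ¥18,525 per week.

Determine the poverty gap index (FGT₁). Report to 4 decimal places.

Below z: ¥11,500 (q = 1 of N = 6).
Shortfall ratios: (18525−11500)/18525 = 0.3792.
Σ = 0.379217. Dividing by the full population N = 6 gives P₁ = 0.0632.

0.0632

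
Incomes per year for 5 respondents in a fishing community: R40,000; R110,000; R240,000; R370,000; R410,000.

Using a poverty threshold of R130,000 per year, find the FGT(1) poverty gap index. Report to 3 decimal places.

Poor units: R40,000, R110,000 (q = 2 of N = 5).
Gap ratios (z−y)/z: (130000−40000)/130000 = 0.6923; (130000−110000)/130000 = 0.1538.
Σ = 0.846154. Dividing by the full population N = 5 gives P₁ = 0.169.

0.169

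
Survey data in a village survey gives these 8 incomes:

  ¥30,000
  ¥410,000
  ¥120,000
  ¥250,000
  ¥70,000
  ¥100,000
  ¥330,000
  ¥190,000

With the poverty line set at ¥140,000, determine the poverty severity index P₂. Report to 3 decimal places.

0.121

Poor units: ¥30,000, ¥70,000, ¥100,000, ¥120,000 (q = 4 of N = 8).
Normalized shortfalls: (140000−30000)/140000 = 0.7857; (140000−70000)/140000 = 0.5000; (140000−100000)/140000 = 0.2857; (140000−120000)/140000 = 0.1429.
Squared: 0.6173; 0.2500; 0.0816; 0.0204.
Sum = 0.969388; P₂ = 0.969388 / 8 = 0.121.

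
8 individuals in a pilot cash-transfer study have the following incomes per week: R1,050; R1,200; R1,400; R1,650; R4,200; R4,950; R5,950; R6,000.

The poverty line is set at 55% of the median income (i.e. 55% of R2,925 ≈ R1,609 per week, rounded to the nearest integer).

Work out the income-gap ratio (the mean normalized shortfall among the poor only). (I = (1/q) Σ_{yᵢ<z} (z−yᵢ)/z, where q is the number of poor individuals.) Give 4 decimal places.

0.2438

Below the line: R1,050, R1,200, R1,400 (q = 3 of N = 8).
Relative gaps: 0.3474, 0.2542, 0.1299; sum = 0.731510.
The income-gap ratio divides by q (the poor only): 0.731510 / 3 = 0.2438.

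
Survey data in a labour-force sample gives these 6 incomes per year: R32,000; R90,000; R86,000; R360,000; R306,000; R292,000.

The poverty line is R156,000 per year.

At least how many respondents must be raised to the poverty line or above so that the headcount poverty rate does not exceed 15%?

3 of the 6 respondents are poor, so H = 3/6 = 0.500.
A headcount ratio of at most 15% allows at most ⌊0.15 × 6⌋ = 0 poor respondents.
So at least 3 − 0 = 3 must be lifted.

3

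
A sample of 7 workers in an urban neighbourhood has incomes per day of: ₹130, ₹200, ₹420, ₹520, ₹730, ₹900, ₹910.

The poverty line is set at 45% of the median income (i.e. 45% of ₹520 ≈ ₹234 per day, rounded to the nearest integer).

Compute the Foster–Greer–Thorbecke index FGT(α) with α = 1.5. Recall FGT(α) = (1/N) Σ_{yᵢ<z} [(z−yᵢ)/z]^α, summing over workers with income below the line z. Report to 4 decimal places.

0.0502

Below the line: ₹130, ₹200 (q = 2 of N = 7).
Normalized shortfalls: (234−130)/234 = 0.4444; (234−200)/234 = 0.1453.
Raised to α = 1.5: 0.29630; 0.05539.
Sum = 0.351682; FGT(1.5) = 0.351682 / 7 = 0.0502.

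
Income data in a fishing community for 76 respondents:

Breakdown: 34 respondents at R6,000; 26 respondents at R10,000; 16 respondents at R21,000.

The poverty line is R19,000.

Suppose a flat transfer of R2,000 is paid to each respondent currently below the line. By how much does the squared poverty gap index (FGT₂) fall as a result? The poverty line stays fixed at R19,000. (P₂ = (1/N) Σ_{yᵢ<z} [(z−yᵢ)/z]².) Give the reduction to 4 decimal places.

0.0898

Before: below the line — 34×R6,000, 26×R10,000; squared poverty gap index (FGT₂) = 0.286193.
After the R2,000 transfer: below the line — 34×R8,000, 26×R12,000; squared poverty gap index (FGT₂) = 0.196384.
Reduction = 0.286193 − 0.196384 = 0.0898.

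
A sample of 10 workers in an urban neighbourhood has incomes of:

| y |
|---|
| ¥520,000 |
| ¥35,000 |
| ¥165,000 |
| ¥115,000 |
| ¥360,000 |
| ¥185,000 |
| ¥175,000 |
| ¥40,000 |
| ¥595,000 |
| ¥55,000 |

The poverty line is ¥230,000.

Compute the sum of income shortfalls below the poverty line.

Incomes under z: ¥35,000, ¥40,000, ¥55,000, ¥115,000, ¥165,000, ¥175,000, ¥185,000 (q = 7 of N = 10).
Individual gaps: 230000−35000 = 195000; 230000−40000 = 190000; 230000−55000 = 175000; 230000−115000 = 115000; 230000−165000 = 65000; 230000−175000 = 55000; 230000−185000 = 45000.
Aggregate gap = ¥840,000.

¥840,000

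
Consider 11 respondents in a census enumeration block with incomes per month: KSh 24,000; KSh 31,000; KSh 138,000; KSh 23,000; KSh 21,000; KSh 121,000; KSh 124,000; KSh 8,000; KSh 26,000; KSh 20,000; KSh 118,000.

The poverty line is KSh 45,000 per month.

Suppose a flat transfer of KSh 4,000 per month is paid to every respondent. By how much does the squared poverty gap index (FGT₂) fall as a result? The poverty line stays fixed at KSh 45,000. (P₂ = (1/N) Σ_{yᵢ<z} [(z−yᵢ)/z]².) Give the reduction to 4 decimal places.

0.0532

Before: below the line — KSh 8,000, KSh 20,000, KSh 21,000, KSh 23,000, KSh 24,000, KSh 26,000, KSh 31,000; squared poverty gap index (FGT₂) = 0.181908.
After the KSh 4,000 transfer: below the line — KSh 12,000, KSh 24,000, KSh 25,000, KSh 27,000, KSh 28,000, KSh 30,000, KSh 35,000; squared poverty gap index (FGT₂) = 0.128754.
Reduction = 0.181908 − 0.128754 = 0.0532.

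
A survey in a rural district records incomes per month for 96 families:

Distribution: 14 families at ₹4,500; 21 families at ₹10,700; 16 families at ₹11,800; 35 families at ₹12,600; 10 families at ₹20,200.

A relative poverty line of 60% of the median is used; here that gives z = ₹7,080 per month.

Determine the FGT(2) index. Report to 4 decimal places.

0.0194

Poor units: 14×₹4,500 (q = 14 of N = 96).
Gap ratios (z−y)/z: (7080−4500)/7080 = 0.3644 (×14).
Squared: 0.1328 (×14).
Sum = 1.859092; P₂ = 1.859092 / 96 = 0.0194.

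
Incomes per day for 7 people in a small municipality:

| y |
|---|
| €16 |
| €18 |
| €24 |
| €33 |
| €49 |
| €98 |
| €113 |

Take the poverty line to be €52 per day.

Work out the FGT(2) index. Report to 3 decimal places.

Incomes under z: €16, €18, €24, €33, €49 (q = 5 of N = 7).
Normalized shortfalls: (52−16)/52 = 0.6923; (52−18)/52 = 0.6538; (52−24)/52 = 0.5385; (52−33)/52 = 0.3654; (52−49)/52 = 0.0577.
Squared: 0.4793; 0.4275; 0.2899; 0.1335; 0.0033.
Sum = 1.333580; P₂ = 1.333580 / 7 = 0.191.

0.191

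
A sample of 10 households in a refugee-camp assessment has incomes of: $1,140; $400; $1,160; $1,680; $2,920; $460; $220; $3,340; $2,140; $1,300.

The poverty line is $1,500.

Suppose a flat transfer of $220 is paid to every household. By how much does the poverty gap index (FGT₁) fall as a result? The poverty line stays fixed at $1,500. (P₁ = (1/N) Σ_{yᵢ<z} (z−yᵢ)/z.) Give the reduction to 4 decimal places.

Before: below the line — $220, $400, $460, $1,140, $1,160, $1,300; poverty gap index (FGT₁) = 0.288000.
After the $220 transfer: below the line — $440, $620, $680, $1,360, $1,380; poverty gap index (FGT₁) = 0.201333.
Reduction = 0.288000 − 0.201333 = 0.0867.

0.0867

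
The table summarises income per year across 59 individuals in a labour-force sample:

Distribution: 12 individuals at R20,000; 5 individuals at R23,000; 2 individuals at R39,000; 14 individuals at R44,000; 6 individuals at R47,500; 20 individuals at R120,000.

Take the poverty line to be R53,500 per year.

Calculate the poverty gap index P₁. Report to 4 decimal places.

0.2384

Below the line: 12×R20,000, 5×R23,000, 2×R39,000, 14×R44,000, 6×R47,500 (q = 39 of N = 59).
Gap ratios (z−y)/z: (53500−20000)/53500 = 0.6262 (×12); (53500−23000)/53500 = 0.5701 (×5); (53500−39000)/53500 = 0.2710 (×2); (53500−44000)/53500 = 0.1776 (×14); (53500−47500)/53500 = 0.1121 (×6).
Σ = 14.065421. Dividing by the full population N = 59 gives P₁ = 0.2384.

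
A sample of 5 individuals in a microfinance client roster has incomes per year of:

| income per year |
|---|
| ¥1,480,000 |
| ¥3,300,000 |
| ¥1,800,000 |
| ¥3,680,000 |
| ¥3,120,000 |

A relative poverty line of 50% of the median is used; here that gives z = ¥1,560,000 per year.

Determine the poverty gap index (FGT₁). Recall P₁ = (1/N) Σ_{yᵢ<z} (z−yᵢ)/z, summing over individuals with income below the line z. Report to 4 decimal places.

0.0103

Below the line: ¥1,480,000 (q = 1 of N = 5).
Normalized shortfalls: (1560000−1480000)/1560000 = 0.0513.
Sum of shortfalls = 0.051282; P₁ averages over all N: 0.051282 / 5 = 0.0103.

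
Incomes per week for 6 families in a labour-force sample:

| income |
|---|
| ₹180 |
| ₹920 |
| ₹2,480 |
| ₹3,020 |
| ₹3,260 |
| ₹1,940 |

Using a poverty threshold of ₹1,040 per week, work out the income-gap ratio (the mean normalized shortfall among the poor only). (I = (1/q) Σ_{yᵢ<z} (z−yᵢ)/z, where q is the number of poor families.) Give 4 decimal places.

0.4712

Below the line: ₹180, ₹920 (q = 2 of N = 6).
Shortfall ratios (z−y)/z: 0.8269, 0.1154; sum = 0.942308.
The income-gap ratio divides by q (the poor only): 0.942308 / 2 = 0.4712.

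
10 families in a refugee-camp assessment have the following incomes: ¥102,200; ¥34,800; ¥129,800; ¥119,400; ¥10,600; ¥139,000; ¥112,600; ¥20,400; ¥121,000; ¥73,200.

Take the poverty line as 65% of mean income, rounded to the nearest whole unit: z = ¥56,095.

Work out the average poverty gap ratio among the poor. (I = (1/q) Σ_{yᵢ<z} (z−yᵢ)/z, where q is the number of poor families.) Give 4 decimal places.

0.6090

Incomes under z: ¥10,600, ¥20,400, ¥34,800 (q = 3 of N = 10).
Shortfall ratios (z−y)/z: 0.8110, 0.6363, 0.3796; sum = 1.826990.
I averages over the q = 3 poor units only: 1.826990 / 3 = 0.6090.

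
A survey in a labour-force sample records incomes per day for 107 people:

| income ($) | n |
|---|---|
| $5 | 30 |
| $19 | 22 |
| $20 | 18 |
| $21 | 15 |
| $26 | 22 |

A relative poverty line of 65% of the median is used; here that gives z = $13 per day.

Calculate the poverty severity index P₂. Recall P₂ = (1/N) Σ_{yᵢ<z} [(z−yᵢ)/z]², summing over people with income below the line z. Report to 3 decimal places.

Below z: 30×$5 (q = 30 of N = 107).
Shortfall ratios: (13−5)/13 = 0.6154 (×30).
Squared: 0.3787 (×30).
Sum = 11.360947; P₂ = 11.360947 / 107 = 0.106.

0.106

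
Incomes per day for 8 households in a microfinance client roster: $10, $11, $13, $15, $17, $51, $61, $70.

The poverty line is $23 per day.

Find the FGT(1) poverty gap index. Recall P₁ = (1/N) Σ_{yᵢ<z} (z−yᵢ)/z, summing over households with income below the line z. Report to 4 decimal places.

Incomes under z: $10, $11, $13, $15, $17 (q = 5 of N = 8).
Gap ratios (z−y)/z: (23−10)/23 = 0.5652; (23−11)/23 = 0.5217; (23−13)/23 = 0.4348; (23−15)/23 = 0.3478; (23−17)/23 = 0.2609.
Σ = 2.130435. Dividing by the full population N = 8 gives P₁ = 0.2663.

0.2663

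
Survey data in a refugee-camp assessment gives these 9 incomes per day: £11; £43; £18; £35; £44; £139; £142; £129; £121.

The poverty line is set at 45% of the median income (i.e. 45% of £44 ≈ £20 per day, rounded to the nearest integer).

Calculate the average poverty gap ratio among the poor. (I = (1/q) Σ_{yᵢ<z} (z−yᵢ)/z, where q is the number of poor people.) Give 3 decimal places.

Below z: £11, £18 (q = 2 of N = 9).
Shortfall ratios (z−y)/z: 0.4500, 0.1000; sum = 0.550000.
I averages over the q = 2 poor units only: 0.550000 / 2 = 0.275.

0.275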